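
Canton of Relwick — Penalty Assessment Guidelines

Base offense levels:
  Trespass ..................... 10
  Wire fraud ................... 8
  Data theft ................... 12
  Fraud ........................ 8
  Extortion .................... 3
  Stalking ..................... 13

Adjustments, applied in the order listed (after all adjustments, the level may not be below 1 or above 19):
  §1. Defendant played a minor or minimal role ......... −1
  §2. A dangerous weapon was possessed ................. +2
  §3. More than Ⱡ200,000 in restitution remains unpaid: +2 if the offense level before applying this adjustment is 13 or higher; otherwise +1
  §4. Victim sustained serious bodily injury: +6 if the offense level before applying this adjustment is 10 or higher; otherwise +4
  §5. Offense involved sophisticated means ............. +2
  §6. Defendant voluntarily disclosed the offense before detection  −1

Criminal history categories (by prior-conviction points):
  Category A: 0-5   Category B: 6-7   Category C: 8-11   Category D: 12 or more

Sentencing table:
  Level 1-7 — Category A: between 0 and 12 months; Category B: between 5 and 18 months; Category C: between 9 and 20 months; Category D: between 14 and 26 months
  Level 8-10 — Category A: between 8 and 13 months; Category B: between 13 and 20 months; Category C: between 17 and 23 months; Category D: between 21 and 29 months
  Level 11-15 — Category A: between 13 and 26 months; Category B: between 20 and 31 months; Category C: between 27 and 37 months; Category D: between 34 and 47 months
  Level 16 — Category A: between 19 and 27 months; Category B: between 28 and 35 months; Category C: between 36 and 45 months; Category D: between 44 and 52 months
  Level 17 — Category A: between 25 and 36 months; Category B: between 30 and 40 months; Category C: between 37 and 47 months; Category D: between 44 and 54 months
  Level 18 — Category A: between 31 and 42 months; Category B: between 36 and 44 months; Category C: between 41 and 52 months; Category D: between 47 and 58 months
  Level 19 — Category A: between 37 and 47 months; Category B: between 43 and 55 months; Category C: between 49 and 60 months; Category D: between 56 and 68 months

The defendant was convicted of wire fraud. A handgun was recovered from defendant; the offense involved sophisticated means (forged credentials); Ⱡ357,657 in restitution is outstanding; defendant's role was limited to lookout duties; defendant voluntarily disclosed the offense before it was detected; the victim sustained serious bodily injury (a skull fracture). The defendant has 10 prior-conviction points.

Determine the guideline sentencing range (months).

Base offense level for wire fraud: 8.
§1 applies: 8 − 1 = 7.
§2 applies: 7 + 2 = 9.
§3 applies (level before this adjustment is 9 < 13, so +1): 9 + 1 = 10.
§4 applies (level before this adjustment is 10 ≥ 10, so +6): 10 + 6 = 16.
§5 applies: 16 + 2 = 18.
§6 applies: 18 − 1 = 17.
Final offense level: 17.
Criminal history: 10 prior points → Category C (8-11).
Level 17 falls in the 17 band.
Grid: Level 17 × Category C = 37-47 months.

37-47 months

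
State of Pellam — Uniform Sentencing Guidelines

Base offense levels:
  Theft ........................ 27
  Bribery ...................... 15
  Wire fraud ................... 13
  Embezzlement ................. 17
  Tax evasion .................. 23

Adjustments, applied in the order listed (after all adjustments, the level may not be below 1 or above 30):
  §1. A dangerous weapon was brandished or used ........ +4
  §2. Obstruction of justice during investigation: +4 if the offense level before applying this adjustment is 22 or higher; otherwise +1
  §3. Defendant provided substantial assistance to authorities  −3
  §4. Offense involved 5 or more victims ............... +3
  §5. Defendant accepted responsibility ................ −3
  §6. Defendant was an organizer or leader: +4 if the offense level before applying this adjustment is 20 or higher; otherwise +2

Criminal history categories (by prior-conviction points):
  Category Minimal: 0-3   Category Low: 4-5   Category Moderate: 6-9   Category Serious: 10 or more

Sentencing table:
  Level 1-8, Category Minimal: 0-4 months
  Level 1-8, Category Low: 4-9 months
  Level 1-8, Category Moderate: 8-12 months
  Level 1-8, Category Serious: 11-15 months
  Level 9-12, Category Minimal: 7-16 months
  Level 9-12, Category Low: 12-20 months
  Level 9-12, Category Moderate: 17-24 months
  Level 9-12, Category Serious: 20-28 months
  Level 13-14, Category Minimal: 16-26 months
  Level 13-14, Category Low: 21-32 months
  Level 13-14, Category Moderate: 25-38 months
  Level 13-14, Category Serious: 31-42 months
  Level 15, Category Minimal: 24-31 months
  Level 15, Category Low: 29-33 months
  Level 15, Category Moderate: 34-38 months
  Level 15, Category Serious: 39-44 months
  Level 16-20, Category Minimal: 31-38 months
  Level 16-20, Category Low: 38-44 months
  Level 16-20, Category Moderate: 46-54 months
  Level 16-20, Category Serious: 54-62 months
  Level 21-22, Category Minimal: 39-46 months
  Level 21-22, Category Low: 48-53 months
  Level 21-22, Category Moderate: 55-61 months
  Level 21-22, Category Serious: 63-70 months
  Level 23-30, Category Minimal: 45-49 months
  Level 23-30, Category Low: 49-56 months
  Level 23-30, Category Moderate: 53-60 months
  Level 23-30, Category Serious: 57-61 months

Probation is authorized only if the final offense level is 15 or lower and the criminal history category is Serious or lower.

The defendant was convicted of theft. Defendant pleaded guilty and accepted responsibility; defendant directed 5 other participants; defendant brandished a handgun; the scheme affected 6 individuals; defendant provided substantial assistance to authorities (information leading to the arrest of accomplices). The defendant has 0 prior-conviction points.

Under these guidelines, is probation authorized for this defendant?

No

Base offense level for theft: 27.
§1 applies: 27 + 4 = 31.
§3 applies: 31 − 3 = 28.
§4 applies: 28 + 3 = 31.
§5 applies: 31 − 3 = 28.
§6 applies (level before this adjustment is 28 ≥ 20, so +4): 28 + 4 = 32.
Level 32 exceeds the maximum of 30; capped at 30.
Final offense level: 30.
Criminal history: 0 prior points → Category Minimal (0-3).
Level 30 falls in the 23-30 band.
Grid: Level 23-30 × Category Minimal = 45-49 months.
Probation check: level 30 > 15 and category Minimal ≤ Serious → not eligible.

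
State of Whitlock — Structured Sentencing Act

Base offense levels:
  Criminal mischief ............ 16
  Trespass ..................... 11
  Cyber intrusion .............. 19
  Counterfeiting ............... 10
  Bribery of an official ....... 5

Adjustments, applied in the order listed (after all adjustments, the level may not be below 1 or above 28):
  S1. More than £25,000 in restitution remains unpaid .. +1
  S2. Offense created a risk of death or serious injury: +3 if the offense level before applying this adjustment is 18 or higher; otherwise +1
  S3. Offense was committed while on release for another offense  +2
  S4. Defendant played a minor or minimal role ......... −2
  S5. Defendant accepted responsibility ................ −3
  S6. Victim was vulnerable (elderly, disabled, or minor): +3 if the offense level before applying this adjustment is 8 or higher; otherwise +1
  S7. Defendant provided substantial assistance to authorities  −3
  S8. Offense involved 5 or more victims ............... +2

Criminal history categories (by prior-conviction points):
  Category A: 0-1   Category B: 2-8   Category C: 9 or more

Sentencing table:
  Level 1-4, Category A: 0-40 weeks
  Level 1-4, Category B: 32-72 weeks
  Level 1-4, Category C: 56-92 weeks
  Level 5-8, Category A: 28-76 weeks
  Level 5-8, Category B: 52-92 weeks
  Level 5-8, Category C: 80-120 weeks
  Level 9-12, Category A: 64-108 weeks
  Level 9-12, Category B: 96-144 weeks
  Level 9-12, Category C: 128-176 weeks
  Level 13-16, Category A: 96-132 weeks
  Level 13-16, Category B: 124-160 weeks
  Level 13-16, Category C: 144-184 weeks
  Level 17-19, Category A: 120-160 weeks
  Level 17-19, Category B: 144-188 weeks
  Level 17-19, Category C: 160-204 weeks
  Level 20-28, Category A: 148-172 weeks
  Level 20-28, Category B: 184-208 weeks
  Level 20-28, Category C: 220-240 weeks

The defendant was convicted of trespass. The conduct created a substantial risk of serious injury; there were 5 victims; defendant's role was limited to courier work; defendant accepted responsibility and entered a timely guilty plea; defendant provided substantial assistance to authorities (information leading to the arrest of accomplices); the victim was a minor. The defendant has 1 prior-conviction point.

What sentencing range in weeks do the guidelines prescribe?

28-76 weeks

Base offense level for trespass: 11.
S1 does not apply.
S2 applies (level before this adjustment is 11 < 18, so +1): 11 + 1 = 12.
S3 does not apply.
S4 applies: 12 − 2 = 10.
S5 applies: 10 − 3 = 7.
S6 applies (level before this adjustment is 7 < 8, so +1): 7 + 1 = 8.
S7 applies: 8 − 3 = 5.
S8 applies: 5 + 2 = 7.
Final offense level: 7.
Criminal history: 1 prior point → Category A (0-1).
Level 7 falls in the 5-8 band.
Grid: Level 5-8 × Category A = 28-76 weeks.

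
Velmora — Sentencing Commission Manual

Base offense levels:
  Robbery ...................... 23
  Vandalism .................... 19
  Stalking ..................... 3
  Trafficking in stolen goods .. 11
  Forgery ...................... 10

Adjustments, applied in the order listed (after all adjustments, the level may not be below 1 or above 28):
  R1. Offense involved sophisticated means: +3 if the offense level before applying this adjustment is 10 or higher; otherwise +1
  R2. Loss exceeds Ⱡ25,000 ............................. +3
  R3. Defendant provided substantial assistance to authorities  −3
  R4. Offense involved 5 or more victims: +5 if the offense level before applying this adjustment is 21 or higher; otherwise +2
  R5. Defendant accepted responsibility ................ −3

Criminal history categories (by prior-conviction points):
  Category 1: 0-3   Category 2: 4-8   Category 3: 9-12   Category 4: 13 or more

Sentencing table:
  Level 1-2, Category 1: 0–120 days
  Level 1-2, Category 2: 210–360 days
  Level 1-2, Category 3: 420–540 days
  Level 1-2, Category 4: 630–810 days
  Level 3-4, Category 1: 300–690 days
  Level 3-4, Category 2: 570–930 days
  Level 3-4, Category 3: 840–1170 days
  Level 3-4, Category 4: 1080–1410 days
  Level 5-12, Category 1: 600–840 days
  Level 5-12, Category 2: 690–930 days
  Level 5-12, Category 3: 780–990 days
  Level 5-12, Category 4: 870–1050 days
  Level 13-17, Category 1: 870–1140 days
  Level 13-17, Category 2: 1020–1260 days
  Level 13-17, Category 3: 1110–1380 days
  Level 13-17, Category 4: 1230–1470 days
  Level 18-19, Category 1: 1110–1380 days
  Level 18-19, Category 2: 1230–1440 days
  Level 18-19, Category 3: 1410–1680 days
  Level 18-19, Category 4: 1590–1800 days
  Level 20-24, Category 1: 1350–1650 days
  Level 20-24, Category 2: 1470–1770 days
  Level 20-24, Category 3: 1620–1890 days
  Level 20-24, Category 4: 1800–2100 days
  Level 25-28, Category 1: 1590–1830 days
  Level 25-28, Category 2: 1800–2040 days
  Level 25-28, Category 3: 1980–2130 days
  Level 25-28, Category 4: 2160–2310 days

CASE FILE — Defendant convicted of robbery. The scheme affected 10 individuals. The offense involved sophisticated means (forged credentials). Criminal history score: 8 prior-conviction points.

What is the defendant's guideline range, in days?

Base offense level for robbery: 23.
R1 applies (level before this adjustment is 23 ≥ 10, so +3): 23 + 3 = 26.
R2 does not apply.
R4 applies (level before this adjustment is 26 ≥ 21, so +5): 26 + 5 = 31.
Level 31 exceeds the maximum of 28; capped at 28.
Final offense level: 28.
Criminal history: 8 prior points → Category 2 (4-8).
Level 28 falls in the 25-28 band.
Grid: Level 25-28 × Category 2 = 1800-2040 days.

1800-2040 days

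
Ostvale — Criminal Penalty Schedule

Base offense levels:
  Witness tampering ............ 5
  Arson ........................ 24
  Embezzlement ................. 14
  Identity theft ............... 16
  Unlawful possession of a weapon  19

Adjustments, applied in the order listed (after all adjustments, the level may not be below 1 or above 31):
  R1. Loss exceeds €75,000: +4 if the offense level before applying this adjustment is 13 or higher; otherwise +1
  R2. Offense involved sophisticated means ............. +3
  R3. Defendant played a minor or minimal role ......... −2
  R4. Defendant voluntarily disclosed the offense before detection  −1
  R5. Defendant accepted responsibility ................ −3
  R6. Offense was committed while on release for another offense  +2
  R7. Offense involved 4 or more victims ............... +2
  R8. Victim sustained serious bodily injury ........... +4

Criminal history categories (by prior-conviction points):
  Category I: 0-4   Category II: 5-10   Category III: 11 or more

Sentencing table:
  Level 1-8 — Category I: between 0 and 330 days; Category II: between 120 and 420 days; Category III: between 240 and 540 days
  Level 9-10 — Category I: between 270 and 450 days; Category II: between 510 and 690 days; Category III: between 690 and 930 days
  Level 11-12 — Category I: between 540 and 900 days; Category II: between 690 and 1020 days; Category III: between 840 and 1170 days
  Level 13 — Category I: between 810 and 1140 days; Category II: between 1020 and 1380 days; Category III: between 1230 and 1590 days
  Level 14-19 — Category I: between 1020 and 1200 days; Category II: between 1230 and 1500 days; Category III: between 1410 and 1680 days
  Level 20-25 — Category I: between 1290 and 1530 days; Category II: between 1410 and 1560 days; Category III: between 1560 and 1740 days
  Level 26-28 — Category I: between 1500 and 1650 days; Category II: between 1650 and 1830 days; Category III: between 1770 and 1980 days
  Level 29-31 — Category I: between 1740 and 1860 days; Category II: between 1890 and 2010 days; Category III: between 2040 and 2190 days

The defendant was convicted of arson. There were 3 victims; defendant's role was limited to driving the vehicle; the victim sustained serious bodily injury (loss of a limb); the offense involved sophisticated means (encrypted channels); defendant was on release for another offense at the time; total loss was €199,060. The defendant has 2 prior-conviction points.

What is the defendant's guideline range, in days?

1740-1860 days

Base offense level for arson: 24.
R1 applies (level before this adjustment is 24 ≥ 13, so +4): 24 + 4 = 28.
R2 applies: 28 + 3 = 31.
R3 applies: 31 − 2 = 29.
R4 does not apply.
R6 applies: 29 + 2 = 31.
R7 does not apply.
R8 applies: 31 + 4 = 35.
Level 35 exceeds the maximum of 31; capped at 31.
Final offense level: 31.
Criminal history: 2 prior points → Category I (0-4).
Level 31 falls in the 29-31 band.
Grid: Level 29-31 × Category I = 1740-1860 days.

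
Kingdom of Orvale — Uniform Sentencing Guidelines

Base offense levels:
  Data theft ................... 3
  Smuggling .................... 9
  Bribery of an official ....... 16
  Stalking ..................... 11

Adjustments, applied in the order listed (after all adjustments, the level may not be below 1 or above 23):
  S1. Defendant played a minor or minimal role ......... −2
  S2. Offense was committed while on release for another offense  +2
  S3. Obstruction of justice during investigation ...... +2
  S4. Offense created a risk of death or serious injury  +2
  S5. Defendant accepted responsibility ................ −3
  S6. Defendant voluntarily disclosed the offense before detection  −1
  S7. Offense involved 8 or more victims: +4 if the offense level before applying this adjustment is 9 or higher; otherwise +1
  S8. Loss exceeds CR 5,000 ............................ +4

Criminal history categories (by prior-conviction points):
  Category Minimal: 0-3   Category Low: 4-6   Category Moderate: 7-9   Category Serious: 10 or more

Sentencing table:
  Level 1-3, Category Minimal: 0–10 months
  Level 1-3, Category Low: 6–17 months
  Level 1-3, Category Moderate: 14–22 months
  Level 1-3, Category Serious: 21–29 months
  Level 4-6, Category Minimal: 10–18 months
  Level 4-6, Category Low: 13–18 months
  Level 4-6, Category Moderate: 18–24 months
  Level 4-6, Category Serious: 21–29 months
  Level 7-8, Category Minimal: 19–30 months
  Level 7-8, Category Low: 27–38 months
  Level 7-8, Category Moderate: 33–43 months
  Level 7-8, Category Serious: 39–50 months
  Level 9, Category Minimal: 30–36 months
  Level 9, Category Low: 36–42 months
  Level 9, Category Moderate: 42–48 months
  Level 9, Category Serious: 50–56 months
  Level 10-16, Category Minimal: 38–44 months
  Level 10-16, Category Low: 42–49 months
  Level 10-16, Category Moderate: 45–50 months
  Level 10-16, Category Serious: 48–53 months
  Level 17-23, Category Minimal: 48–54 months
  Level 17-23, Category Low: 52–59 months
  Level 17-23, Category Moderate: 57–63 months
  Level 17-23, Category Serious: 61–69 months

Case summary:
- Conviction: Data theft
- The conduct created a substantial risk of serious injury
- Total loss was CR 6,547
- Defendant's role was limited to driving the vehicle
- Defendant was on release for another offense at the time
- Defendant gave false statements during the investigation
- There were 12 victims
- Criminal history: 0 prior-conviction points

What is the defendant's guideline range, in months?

Base offense level for data theft: 3.
S1 applies: 3 − 2 = 1.
S2 applies: 1 + 2 = 3.
S3 applies: 3 + 2 = 5.
S4 applies: 5 + 2 = 7.
S5 does not apply.
S6 does not apply.
S7 applies (level before this adjustment is 7 < 9, so +1): 7 + 1 = 8.
S8 applies: 8 + 4 = 12.
Final offense level: 12.
Criminal history: 0 prior points → Category Minimal (0-3).
Level 12 falls in the 10-16 band.
Grid: Level 10-16 × Category Minimal = 38-44 months.

38-44 months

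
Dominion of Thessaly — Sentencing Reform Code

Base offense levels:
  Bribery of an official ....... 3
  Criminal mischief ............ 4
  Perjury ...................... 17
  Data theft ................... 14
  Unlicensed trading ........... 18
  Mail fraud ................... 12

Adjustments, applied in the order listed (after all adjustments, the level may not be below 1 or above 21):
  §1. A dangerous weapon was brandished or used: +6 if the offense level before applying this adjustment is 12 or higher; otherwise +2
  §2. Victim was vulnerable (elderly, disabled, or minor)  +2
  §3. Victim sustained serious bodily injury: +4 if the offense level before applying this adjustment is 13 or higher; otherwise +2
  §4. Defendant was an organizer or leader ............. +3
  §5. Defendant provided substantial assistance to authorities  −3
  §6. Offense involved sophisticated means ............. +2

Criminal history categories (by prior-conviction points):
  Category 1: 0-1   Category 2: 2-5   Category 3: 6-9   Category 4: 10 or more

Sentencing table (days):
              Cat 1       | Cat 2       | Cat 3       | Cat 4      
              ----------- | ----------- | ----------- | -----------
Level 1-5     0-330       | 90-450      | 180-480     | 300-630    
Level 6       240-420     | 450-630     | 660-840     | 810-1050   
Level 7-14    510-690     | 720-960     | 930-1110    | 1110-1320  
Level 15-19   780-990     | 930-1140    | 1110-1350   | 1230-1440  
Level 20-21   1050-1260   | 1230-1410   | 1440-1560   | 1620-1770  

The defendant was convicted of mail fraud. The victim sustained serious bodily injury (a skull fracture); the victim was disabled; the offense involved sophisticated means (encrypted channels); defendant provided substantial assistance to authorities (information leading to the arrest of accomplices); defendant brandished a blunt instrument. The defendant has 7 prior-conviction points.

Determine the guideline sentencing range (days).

Base offense level for mail fraud: 12.
§1 applies (level before this adjustment is 12 ≥ 12, so +6): 12 + 6 = 18.
§2 applies: 18 + 2 = 20.
§3 applies (level before this adjustment is 20 ≥ 13, so +4): 20 + 4 = 24.
§5 applies: 24 − 3 = 21.
§6 applies: 21 + 2 = 23.
Level 23 exceeds the maximum of 21; capped at 21.
Final offense level: 21.
Criminal history: 7 prior points → Category 3 (6-9).
Level 21 falls in the 20-21 band.
Grid: Level 20-21 × Category 3 = 1440-1560 days.

1440-1560 days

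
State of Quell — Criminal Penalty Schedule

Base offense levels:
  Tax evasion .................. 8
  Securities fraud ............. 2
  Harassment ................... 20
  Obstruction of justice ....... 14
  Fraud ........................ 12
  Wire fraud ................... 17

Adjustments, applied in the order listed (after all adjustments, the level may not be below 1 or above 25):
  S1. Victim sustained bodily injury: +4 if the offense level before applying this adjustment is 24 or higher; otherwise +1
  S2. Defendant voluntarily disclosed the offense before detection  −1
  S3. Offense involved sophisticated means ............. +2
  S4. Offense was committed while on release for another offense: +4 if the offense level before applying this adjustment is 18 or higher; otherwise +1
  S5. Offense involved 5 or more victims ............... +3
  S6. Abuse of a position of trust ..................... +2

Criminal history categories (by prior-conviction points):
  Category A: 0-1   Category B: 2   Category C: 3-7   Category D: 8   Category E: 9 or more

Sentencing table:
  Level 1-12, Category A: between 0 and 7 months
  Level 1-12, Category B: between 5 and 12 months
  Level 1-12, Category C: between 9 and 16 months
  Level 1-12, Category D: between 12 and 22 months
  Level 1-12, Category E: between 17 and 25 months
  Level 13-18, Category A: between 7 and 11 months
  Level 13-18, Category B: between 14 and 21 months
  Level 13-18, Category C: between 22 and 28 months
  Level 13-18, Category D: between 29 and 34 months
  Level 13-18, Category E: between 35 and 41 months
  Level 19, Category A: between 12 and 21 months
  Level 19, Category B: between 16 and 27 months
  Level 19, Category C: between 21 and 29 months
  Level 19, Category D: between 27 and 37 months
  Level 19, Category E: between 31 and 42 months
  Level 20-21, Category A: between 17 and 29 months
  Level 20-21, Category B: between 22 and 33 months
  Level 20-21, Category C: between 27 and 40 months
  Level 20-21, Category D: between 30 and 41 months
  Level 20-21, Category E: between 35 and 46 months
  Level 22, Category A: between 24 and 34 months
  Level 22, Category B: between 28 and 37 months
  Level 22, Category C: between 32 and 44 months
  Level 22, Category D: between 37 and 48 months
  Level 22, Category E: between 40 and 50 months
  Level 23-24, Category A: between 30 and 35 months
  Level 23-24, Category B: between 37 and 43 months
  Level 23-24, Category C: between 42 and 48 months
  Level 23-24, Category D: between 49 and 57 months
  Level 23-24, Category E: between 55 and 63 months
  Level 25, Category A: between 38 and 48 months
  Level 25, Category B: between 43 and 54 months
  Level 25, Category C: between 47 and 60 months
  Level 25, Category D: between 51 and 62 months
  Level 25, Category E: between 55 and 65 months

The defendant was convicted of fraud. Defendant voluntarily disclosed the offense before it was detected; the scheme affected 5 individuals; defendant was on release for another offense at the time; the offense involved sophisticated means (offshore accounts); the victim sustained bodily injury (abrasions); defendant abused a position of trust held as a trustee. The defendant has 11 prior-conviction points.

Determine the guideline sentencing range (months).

35-46 months

Base offense level for fraud: 12.
S1 applies (level before this adjustment is 12 < 24, so +1): 12 + 1 = 13.
S2 applies: 13 − 1 = 12.
S3 applies: 12 + 2 = 14.
S4 applies (level before this adjustment is 14 < 18, so +1): 14 + 1 = 15.
S5 applies: 15 + 3 = 18.
S6 applies: 18 + 2 = 20.
Final offense level: 20.
Criminal history: 11 prior points → Category E (9+).
Level 20 falls in the 20-21 band.
Grid: Level 20-21 × Category E = 35-46 months.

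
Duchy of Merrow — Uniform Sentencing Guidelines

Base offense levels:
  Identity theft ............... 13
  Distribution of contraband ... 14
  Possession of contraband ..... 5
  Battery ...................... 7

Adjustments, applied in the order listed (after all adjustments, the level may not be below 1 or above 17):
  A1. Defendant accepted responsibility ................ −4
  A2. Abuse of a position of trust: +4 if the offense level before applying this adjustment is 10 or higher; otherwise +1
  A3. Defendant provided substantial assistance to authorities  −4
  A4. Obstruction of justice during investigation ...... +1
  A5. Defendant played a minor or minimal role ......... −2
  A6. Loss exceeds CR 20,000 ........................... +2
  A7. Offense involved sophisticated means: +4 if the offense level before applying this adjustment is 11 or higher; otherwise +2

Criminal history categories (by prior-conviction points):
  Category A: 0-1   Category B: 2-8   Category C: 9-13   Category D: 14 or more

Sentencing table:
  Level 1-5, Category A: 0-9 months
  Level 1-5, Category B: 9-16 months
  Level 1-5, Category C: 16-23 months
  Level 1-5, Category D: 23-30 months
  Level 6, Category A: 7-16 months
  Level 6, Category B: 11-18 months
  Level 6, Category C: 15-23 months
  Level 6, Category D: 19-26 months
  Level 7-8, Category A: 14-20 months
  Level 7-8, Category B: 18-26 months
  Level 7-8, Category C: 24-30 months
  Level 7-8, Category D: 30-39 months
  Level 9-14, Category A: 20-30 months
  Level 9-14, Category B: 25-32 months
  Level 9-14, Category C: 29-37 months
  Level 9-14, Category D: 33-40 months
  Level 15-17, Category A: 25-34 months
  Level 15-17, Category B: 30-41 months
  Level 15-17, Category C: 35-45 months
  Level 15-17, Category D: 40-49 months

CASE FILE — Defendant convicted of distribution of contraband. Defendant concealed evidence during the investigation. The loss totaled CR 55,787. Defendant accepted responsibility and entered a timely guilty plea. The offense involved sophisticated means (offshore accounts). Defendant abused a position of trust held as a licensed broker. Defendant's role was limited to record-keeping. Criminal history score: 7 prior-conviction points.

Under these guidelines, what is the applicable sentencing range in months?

30-41 months

Base offense level for distribution of contraband: 14.
A1 applies: 14 − 4 = 10.
A2 applies (level before this adjustment is 10 ≥ 10, so +4): 10 + 4 = 14.
A4 applies: 14 + 1 = 15.
A5 applies: 15 − 2 = 13.
A6 applies: 13 + 2 = 15.
A7 applies (level before this adjustment is 15 ≥ 11, so +4): 15 + 4 = 19.
Level 19 exceeds the maximum of 17; capped at 17.
Final offense level: 17.
Criminal history: 7 prior points → Category B (2-8).
Level 17 falls in the 15-17 band.
Grid: Level 15-17 × Category B = 30-41 months.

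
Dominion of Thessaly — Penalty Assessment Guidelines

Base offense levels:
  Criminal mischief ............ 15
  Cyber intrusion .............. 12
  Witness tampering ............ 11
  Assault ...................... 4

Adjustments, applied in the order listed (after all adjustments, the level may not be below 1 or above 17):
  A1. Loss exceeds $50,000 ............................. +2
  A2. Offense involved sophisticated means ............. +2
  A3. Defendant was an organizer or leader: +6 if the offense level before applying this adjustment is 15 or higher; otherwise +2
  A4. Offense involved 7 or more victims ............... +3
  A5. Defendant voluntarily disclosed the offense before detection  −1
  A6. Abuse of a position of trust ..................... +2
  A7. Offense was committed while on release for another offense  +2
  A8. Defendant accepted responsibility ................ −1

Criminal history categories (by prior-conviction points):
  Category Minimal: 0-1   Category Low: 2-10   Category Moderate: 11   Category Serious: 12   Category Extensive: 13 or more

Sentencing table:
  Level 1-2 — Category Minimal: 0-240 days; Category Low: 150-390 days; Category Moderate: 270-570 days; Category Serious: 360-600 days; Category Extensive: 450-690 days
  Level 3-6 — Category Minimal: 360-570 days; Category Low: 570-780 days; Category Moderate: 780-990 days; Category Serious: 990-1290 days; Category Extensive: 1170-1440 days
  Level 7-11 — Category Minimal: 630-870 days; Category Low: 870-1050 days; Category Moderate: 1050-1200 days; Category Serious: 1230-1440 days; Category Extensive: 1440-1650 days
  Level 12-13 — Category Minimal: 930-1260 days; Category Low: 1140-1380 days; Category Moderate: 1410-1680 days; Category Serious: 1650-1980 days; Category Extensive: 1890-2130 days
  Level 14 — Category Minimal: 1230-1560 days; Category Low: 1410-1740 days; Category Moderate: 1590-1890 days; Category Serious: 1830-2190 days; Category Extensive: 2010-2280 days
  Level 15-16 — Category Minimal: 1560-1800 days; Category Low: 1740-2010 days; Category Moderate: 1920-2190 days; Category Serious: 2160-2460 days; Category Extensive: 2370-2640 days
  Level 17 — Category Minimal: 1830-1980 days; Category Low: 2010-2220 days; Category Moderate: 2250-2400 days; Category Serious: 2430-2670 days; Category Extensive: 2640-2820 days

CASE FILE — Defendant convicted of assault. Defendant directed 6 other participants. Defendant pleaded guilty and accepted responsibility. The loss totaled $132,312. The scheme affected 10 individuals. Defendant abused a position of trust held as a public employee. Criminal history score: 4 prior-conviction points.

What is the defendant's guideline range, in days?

Base offense level for assault: 4.
A1 applies: 4 + 2 = 6.
A3 applies (level before this adjustment is 6 < 15, so +2): 6 + 2 = 8.
A4 applies: 8 + 3 = 11.
A6 applies: 11 + 2 = 13.
A7 does not apply.
A8 applies: 13 − 1 = 12.
Final offense level: 12.
Criminal history: 4 prior points → Category Low (2-10).
Level 12 falls in the 12-13 band.
Grid: Level 12-13 × Category Low = 1140-1380 days.

1140-1380 days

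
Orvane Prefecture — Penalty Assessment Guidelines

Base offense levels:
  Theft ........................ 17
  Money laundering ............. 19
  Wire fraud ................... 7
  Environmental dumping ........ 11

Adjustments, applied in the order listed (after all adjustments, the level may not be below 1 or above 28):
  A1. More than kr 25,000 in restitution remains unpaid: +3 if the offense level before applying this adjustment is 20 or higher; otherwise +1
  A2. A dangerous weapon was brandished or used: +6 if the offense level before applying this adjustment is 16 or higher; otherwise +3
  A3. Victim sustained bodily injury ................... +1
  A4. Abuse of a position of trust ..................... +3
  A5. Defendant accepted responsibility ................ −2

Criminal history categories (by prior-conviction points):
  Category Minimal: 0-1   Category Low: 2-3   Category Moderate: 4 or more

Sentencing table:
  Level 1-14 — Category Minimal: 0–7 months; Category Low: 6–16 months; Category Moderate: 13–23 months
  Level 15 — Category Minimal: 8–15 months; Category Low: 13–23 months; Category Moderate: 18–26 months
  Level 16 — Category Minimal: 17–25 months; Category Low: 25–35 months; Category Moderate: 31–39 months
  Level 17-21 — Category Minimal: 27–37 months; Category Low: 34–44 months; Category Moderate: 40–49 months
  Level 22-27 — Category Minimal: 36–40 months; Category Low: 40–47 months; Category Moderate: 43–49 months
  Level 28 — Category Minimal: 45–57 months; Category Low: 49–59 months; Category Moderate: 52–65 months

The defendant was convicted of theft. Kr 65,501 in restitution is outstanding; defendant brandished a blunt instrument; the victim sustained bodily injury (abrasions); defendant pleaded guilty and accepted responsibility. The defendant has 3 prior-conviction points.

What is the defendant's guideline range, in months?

Base offense level for theft: 17.
A1 applies (level before this adjustment is 17 < 20, so +1): 17 + 1 = 18.
A2 applies (level before this adjustment is 18 ≥ 16, so +6): 18 + 6 = 24.
A3 applies: 24 + 1 = 25.
A5 applies: 25 − 2 = 23.
Final offense level: 23.
Criminal history: 3 prior points → Category Low (2-3).
Level 23 falls in the 22-27 band.
Grid: Level 22-27 × Category Low = 40-47 months.

40-47 months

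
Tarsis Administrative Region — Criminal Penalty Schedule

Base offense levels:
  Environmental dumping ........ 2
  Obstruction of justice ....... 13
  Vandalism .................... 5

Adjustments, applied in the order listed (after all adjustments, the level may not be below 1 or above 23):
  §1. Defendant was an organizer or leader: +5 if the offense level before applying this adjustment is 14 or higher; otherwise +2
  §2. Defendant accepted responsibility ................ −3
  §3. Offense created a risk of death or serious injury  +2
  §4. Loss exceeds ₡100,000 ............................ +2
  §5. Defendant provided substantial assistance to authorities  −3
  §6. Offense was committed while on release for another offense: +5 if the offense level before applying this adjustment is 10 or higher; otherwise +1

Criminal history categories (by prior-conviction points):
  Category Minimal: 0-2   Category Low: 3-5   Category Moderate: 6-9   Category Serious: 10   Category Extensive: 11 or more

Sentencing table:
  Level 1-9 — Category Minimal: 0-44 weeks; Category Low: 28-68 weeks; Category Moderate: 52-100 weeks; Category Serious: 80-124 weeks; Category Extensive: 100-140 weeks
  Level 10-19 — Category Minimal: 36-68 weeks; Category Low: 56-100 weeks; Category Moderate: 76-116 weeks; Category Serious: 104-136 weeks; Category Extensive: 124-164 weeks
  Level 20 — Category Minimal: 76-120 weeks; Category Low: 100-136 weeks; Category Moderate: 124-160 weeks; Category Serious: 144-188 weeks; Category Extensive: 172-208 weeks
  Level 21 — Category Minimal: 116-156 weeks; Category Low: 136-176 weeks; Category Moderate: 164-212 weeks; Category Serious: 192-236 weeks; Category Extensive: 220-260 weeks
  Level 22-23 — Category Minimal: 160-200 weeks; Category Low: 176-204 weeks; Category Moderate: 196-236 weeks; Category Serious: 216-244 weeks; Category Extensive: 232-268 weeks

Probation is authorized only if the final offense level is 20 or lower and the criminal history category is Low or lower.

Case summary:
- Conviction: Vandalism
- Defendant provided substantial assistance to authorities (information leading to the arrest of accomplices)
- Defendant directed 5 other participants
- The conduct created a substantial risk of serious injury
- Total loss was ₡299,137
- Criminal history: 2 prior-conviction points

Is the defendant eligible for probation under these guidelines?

Yes

Base offense level for vandalism: 5.
§1 applies (level before this adjustment is 5 < 14, so +2): 5 + 2 = 7.
§3 applies: 7 + 2 = 9.
§4 applies: 9 + 2 = 11.
§5 applies: 11 − 3 = 8.
§6 does not apply.
Final offense level: 8.
Criminal history: 2 prior points → Category Minimal (0-2).
Level 8 falls in the 1-9 band.
Grid: Level 1-9 × Category Minimal = 0-44 weeks.
Probation check: level 8 ≤ 20 and category Minimal ≤ Low → eligible.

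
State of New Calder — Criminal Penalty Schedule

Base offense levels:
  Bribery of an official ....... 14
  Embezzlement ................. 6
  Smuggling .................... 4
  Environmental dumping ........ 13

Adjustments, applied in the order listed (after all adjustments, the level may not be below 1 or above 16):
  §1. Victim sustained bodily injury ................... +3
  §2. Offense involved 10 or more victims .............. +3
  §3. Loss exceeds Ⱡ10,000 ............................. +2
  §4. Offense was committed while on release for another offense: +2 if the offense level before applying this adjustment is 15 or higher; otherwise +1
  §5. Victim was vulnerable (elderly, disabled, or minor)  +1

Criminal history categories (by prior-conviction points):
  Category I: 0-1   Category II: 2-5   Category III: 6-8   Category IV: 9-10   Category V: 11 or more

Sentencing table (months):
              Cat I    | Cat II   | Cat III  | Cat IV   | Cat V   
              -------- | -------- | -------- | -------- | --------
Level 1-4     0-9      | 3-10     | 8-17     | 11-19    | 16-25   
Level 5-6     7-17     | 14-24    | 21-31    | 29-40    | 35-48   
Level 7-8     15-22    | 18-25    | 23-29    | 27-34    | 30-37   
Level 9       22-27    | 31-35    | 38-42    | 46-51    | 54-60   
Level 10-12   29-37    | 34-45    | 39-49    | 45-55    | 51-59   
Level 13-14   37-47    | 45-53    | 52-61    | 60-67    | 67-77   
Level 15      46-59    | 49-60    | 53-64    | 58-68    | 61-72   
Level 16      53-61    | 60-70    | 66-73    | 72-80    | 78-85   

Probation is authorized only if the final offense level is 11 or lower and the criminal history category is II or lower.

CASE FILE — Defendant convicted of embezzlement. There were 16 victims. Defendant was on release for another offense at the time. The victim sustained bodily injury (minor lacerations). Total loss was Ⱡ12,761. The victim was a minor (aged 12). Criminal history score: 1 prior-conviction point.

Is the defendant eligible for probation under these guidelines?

No

Base offense level for embezzlement: 6.
§1 applies: 6 + 3 = 9.
§2 applies: 9 + 3 = 12.
§3 applies: 12 + 2 = 14.
§4 applies (level before this adjustment is 14 < 15, so +1): 14 + 1 = 15.
§5 applies: 15 + 1 = 16.
Final offense level: 16.
Criminal history: 1 prior point → Category I (0-1).
Level 16 falls in the 16 band.
Grid: Level 16 × Category I = 53-61 months.
Probation check: level 16 > 11 and category I ≤ II → not eligible.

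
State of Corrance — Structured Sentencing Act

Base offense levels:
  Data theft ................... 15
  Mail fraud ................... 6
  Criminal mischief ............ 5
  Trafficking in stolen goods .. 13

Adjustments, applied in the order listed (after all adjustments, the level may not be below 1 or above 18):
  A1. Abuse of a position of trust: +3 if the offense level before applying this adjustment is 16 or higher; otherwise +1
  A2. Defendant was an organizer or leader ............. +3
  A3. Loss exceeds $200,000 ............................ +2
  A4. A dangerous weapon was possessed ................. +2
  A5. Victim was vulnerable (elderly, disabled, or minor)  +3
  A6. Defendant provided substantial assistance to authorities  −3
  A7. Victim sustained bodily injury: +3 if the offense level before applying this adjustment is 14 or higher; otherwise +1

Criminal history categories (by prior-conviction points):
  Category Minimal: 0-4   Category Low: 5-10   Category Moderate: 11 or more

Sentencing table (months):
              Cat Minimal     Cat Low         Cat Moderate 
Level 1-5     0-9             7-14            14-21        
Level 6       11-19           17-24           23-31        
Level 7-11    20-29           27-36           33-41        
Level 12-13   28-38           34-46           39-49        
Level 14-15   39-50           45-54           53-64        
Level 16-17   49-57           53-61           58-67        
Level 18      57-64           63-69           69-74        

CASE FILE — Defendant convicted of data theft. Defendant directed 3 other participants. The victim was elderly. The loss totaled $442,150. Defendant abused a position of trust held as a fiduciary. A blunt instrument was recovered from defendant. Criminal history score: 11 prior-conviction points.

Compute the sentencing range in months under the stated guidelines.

Base offense level for data theft: 15.
A1 applies (level before this adjustment is 15 < 16, so +1): 15 + 1 = 16.
A2 applies: 16 + 3 = 19.
A3 applies: 19 + 2 = 21.
A4 applies: 21 + 2 = 23.
A5 applies: 23 + 3 = 26.
A7 does not apply.
Level 26 exceeds the maximum of 18; capped at 18.
Final offense level: 18.
Criminal history: 11 prior points → Category Moderate (11+).
Level 18 falls in the 18 band.
Grid: Level 18 × Category Moderate = 69-74 months.

69-74 months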